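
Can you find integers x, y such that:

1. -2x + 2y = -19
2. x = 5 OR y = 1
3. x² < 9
No

Even the single constraint (-2x + 2y = -19) is infeasible over the integers.

  - -2x + 2y = -19: every term on the left is divisible by 2, so the LHS ≡ 0 (mod 2), but the RHS -19 is not — no integer solution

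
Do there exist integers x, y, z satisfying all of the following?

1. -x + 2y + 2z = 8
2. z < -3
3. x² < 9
Yes

Take x = 0, y = 8, z = -4. Substituting into each constraint:
  (1) 0 + 2(8) + 2(-4) = 8 ✓
  (2) -4 < -3 ✓
  (3) x² = (0)² = 0, and 0 < 9 ✓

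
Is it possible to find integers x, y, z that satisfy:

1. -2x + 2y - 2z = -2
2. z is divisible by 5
Yes

Take x = 0, y = -1, z = 0. Substituting into each constraint:
  (1) -2(0) + 2(-1) - 2(0) = -2 ✓
  (2) 0 = 5 × 0, remainder 0 ✓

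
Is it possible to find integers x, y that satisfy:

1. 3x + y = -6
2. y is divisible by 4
Yes

Take x = -2, y = 0. Substituting into each constraint:
  (1) 3(-2) + 0 = -6 ✓
  (2) 0 = 4 × 0, remainder 0 ✓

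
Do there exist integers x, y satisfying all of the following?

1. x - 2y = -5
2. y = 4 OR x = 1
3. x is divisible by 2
No

A contradictory subset is {x - 2y = -5, x is divisible by 2}. No integer assignment can satisfy these jointly:

  - x - 2y = -5: is a linear equation tying the variables together
  - x is divisible by 2: restricts x to multiples of 2

Modular obstruction: writing x = 2x', every remaining term of the linear equation is divisible by 2, so the left side is ≡ 0 (mod 2); but the right side -5 ≡ 1 (mod 2). No integers can satisfy it.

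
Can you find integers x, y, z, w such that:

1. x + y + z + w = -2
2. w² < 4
Yes

Take x = -2, y = 0, z = 0, w = 0. Substituting into each constraint:
  (1) (-2) + 0 + 0 + 0 = -2 ✓
  (2) w² = (0)² = 0, and 0 < 4 ✓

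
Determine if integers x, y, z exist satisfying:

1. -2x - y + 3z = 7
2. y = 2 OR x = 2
Yes

Take x = 0, y = 2, z = 3. Substituting into each constraint:
  (1) -2(0) + (-2) + 3(3) = 7 ✓
  (2) y = 2, target 2 ✓ (first branch holds)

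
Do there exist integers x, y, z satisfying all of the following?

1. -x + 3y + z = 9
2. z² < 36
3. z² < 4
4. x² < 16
Yes

Take x = 0, y = 3, z = 0. Substituting into each constraint:
  (1) 0 + 3(3) + 0 = 9 ✓
  (2) z² = (0)² = 0, and 0 < 36 ✓
  (3) z² = (0)² = 0, and 0 < 4 ✓
  (4) x² = (0)² = 0, and 0 < 16 ✓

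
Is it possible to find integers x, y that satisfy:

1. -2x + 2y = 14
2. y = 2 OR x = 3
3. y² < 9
Yes

Take x = -5, y = 2. Substituting into each constraint:
  (1) -2(-5) + 2(2) = 14 ✓
  (2) y = 2, target 2 ✓ (first branch holds)
  (3) y² = (2)² = 4, and 4 < 9 ✓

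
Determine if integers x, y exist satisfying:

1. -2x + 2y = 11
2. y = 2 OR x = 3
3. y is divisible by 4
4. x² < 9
No

Even the single constraint (-2x + 2y = 11) is infeasible over the integers.

  - -2x + 2y = 11: every term on the left is divisible by 2, so the LHS ≡ 0 (mod 2), but the RHS 11 is not — no integer solution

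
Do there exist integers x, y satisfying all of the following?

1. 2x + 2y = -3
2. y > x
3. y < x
No

Even the single constraint (2x + 2y = -3) is infeasible over the integers.

  - 2x + 2y = -3: every term on the left is divisible by 2, so the LHS ≡ 0 (mod 2), but the RHS -3 is not — no integer solution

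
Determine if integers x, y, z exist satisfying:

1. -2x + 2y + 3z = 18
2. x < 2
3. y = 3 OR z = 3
Yes

Take x = 0, y = 3, z = 4. Substituting into each constraint:
  (1) -2(0) + 2(3) + 3(4) = 18 ✓
  (2) 0 < 2 ✓
  (3) y = 3, target 3 ✓ (first branch holds)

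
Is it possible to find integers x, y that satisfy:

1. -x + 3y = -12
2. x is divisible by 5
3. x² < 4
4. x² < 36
Yes

Take x = 0, y = -4. Substituting into each constraint:
  (1) 0 + 3(-4) = -12 ✓
  (2) 0 = 5 × 0, remainder 0 ✓
  (3) x² = (0)² = 0, and 0 < 4 ✓
  (4) x² = (0)² = 0, and 0 < 36 ✓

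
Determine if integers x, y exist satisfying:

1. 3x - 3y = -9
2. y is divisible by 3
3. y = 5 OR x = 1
No

The full constraint system is jointly infeasible over the integers. Each constraint and what it forces:

  - 3x - 3y = -9: is a linear equation tying the variables together
  - y is divisible by 3: restricts y to multiples of 3
  - y = 5 OR x = 1: forces a choice: either y = 5 or x = 1

Split on the disjunction (y = 5 OR x = 1):
  • If y = 5: this contradicts the divisibility constraint — 5 is not a multiple of 3.
  • If x = 1: with x = 1, writing y = 3y', every remaining term of the linear equation is divisible by 9, so the left side is ≡ 0 (mod 9); but the right side -12 ≡ 6 (mod 9). No integers can satisfy it.
Both branches are infeasible, so the system has no integer solution.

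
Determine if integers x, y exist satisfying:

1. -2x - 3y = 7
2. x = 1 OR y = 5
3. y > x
Yes

Take x = -11, y = 5. Substituting into each constraint:
  (1) -2(-11) - 3(5) = 7 ✓
  (2) y = 5, target 5 ✓ (second branch holds)
  (3) 5 > -11 ✓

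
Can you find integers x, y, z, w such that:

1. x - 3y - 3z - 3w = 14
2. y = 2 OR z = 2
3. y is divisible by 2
Yes

Take x = 20, y = 0, z = 2, w = 0. Substituting into each constraint:
  (1) 20 - 3(0) - 3(2) - 3(0) = 14 ✓
  (2) z = 2, target 2 ✓ (second branch holds)
  (3) 0 = 2 × 0, remainder 0 ✓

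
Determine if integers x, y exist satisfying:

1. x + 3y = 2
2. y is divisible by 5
Yes

Take x = 2, y = 0. Substituting into each constraint:
  (1) 2 + 3(0) = 2 ✓
  (2) 0 = 5 × 0, remainder 0 ✓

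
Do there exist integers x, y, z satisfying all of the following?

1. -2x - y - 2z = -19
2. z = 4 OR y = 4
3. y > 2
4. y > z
Yes

Take x = 3, y = 5, z = 4. Substituting into each constraint:
  (1) -2(3) + (-5) - 2(4) = -19 ✓
  (2) z = 4, target 4 ✓ (first branch holds)
  (3) 5 > 2 ✓
  (4) 5 > 4 ✓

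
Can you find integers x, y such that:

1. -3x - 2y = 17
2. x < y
Yes

Take x = -5, y = -1. Substituting into each constraint:
  (1) -3(-5) - 2(-1) = 17 ✓
  (2) -5 < -1 ✓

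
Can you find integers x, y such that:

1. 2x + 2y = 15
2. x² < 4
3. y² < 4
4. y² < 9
No

Even the single constraint (2x + 2y = 15) is infeasible over the integers.

  - 2x + 2y = 15: every term on the left is divisible by 2, so the LHS ≡ 0 (mod 2), but the RHS 15 is not — no integer solution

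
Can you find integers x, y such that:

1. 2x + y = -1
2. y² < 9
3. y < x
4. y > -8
Yes

Take x = 0, y = -1. Substituting into each constraint:
  (1) 2(0) + (-1) = -1 ✓
  (2) y² = (-1)² = 1, and 1 < 9 ✓
  (3) -1 < 0 ✓
  (4) -1 > -8 ✓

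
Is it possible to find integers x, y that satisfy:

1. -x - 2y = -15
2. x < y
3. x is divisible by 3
Yes

Take x = 3, y = 6. Substituting into each constraint:
  (1) (-3) - 2(6) = -15 ✓
  (2) 3 < 6 ✓
  (3) 3 = 3 × 1, remainder 0 ✓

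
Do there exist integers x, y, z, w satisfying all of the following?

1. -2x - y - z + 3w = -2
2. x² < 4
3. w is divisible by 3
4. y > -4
Yes

Take x = 0, y = 2, z = 0, w = 0. Substituting into each constraint:
  (1) -2(0) + (-2) + 0 + 3(0) = -2 ✓
  (2) x² = (0)² = 0, and 0 < 4 ✓
  (3) 0 = 3 × 0, remainder 0 ✓
  (4) 2 > -4 ✓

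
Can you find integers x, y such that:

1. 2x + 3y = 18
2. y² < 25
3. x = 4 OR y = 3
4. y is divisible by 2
No

A contradictory subset is {2x + 3y = 18, x = 4 OR y = 3}. No integer assignment can satisfy these jointly:

  - 2x + 3y = 18: is a linear equation tying the variables together
  - x = 4 OR y = 3: forces a choice: either x = 4 or y = 3

Split on the disjunction (x = 4 OR y = 3):
  • If x = 4: with x = 4, every remaining term of the linear equation is divisible by 3, so the left side is ≡ 0 (mod 3); but the right side 10 ≡ 1 (mod 3). No integers can satisfy it.
  • If y = 3: with y = 3, every remaining term of the linear equation is divisible by 2, so the left side is ≡ 0 (mod 2); but the right side 9 ≡ 1 (mod 2). No integers can satisfy it.
Both branches are infeasible, so the system has no integer solution.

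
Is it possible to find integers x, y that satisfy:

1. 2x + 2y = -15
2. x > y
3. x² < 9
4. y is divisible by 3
No

Even the single constraint (2x + 2y = -15) is infeasible over the integers.

  - 2x + 2y = -15: every term on the left is divisible by 2, so the LHS ≡ 0 (mod 2), but the RHS -15 is not — no integer solution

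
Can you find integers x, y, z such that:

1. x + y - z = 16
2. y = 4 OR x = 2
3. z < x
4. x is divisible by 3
Yes

Take x = 3, y = 4, z = -9. Substituting into each constraint:
  (1) 3 + 4 + 9 = 16 ✓
  (2) y = 4, target 4 ✓ (first branch holds)
  (3) -9 < 3 ✓
  (4) 3 = 3 × 1, remainder 0 ✓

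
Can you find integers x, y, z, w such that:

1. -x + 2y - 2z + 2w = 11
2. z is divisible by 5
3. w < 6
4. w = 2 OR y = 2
Yes

Take x = -5, y = 2, z = 0, w = 1. Substituting into each constraint:
  (1) 5 + 2(2) - 2(0) + 2(1) = 11 ✓
  (2) 0 = 5 × 0, remainder 0 ✓
  (3) 1 < 6 ✓
  (4) y = 2, target 2 ✓ (second branch holds)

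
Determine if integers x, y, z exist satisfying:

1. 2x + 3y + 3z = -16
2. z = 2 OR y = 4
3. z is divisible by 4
Yes

Take x = -14, y = 4, z = 0. Substituting into each constraint:
  (1) 2(-14) + 3(4) + 3(0) = -16 ✓
  (2) y = 4, target 4 ✓ (second branch holds)
  (3) 0 = 4 × 0, remainder 0 ✓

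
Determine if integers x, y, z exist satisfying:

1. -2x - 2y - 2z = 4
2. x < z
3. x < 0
Yes

Take x = -1, y = -1, z = 0. Substituting into each constraint:
  (1) -2(-1) - 2(-1) - 2(0) = 4 ✓
  (2) -1 < 0 ✓
  (3) -1 < 0 ✓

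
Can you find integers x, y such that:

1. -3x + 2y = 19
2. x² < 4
Yes

Take x = 1, y = 11. Substituting into each constraint:
  (1) -3(1) + 2(11) = 19 ✓
  (2) x² = (1)² = 1, and 1 < 4 ✓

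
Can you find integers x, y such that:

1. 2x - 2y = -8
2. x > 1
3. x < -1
No

A contradictory subset is {x > 1, x < -1}. No integer assignment can satisfy these jointly:

  - x > 1: bounds one variable relative to a constant
  - x < -1: bounds one variable relative to a constant

Direct contradiction: the bounds on x require x ≥ 2 and x ≤ -2 simultaneously, which is empty.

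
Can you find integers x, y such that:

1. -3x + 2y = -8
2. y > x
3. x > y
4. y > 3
No

A contradictory subset is {y > x, x > y}. No integer assignment can satisfy these jointly:

  - y > x: bounds one variable relative to another variable
  - x > y: bounds one variable relative to another variable

Direct contradiction: y > x and x > y cannot both hold.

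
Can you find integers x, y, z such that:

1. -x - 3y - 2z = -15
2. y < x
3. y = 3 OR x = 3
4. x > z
Yes

Take x = 4, y = 3, z = 1. Substituting into each constraint:
  (1) (-4) - 3(3) - 2(1) = -15 ✓
  (2) 3 < 4 ✓
  (3) y = 3, target 3 ✓ (first branch holds)
  (4) 4 > 1 ✓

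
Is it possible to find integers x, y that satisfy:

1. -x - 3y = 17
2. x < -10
Yes

Take x = -11, y = -2. Substituting into each constraint:
  (1) 11 - 3(-2) = 17 ✓
  (2) -11 < -10 ✓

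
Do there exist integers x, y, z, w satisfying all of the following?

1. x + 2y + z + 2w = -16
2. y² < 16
Yes

Take x = -16, y = 0, z = 0, w = 0. Substituting into each constraint:
  (1) (-16) + 2(0) + 0 + 2(0) = -16 ✓
  (2) y² = (0)² = 0, and 0 < 16 ✓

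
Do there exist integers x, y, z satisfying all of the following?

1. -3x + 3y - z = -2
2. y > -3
Yes

Take x = 0, y = 0, z = 2. Substituting into each constraint:
  (1) -3(0) + 3(0) + (-2) = -2 ✓
  (2) 0 > -3 ✓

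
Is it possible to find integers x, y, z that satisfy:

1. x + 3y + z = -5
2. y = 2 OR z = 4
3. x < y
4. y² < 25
Yes

Take x = -3, y = -2, z = 4. Substituting into each constraint:
  (1) (-3) + 3(-2) + 4 = -5 ✓
  (2) z = 4, target 4 ✓ (second branch holds)
  (3) -3 < -2 ✓
  (4) y² = (-2)² = 4, and 4 < 25 ✓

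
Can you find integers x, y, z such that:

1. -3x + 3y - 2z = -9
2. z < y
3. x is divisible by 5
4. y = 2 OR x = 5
Yes

Take x = 5, y = 0, z = -3. Substituting into each constraint:
  (1) -3(5) + 3(0) - 2(-3) = -9 ✓
  (2) -3 < 0 ✓
  (3) 5 = 5 × 1, remainder 0 ✓
  (4) x = 5, target 5 ✓ (second branch holds)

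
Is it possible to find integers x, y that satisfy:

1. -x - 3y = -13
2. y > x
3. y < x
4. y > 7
No

A contradictory subset is {y > x, y < x}. No integer assignment can satisfy these jointly:

  - y > x: bounds one variable relative to another variable
  - y < x: bounds one variable relative to another variable

Direct contradiction: y > x and x > y cannot both hold.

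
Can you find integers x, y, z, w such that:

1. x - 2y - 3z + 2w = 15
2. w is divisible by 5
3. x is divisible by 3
Yes

Take x = 0, y = 0, z = -5, w = 0. Substituting into each constraint:
  (1) 0 - 2(0) - 3(-5) + 2(0) = 15 ✓
  (2) 0 = 5 × 0, remainder 0 ✓
  (3) 0 = 3 × 0, remainder 0 ✓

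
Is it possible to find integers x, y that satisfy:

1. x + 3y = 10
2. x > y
Yes

Take x = 4, y = 2. Substituting into each constraint:
  (1) 4 + 3(2) = 10 ✓
  (2) 4 > 2 ✓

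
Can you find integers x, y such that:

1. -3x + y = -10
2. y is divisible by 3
No

The full constraint system is jointly infeasible over the integers. Each constraint and what it forces:

  - -3x + y = -10: is a linear equation tying the variables together
  - y is divisible by 3: restricts y to multiples of 3

Modular obstruction: writing y = 3y', every remaining term of the linear equation is divisible by 3, so the left side is ≡ 0 (mod 3); but the right side -10 ≡ 2 (mod 3). No integers can satisfy it.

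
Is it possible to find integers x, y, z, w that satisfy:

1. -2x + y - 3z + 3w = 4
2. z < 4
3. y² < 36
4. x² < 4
Yes

Take x = 0, y = 4, z = 0, w = 0. Substituting into each constraint:
  (1) -2(0) + 4 - 3(0) + 3(0) = 4 ✓
  (2) 0 < 4 ✓
  (3) y² = (4)² = 16, and 16 < 36 ✓
  (4) x² = (0)² = 0, and 0 < 4 ✓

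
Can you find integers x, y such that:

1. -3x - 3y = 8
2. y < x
No

Even the single constraint (-3x - 3y = 8) is infeasible over the integers.

  - -3x - 3y = 8: every term on the left is divisible by 3, so the LHS ≡ 0 (mod 3), but the RHS 8 is not — no integer solution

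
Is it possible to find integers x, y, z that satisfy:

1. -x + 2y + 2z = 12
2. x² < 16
Yes

Take x = 0, y = 0, z = 6. Substituting into each constraint:
  (1) 0 + 2(0) + 2(6) = 12 ✓
  (2) x² = (0)² = 0, and 0 < 16 ✓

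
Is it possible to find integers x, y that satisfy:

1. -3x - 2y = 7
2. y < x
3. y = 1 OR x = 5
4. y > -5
No

The full constraint system is jointly infeasible over the integers. Each constraint and what it forces:

  - -3x - 2y = 7: is a linear equation tying the variables together
  - y < x: bounds one variable relative to another variable
  - y = 1 OR x = 5: forces a choice: either y = 1 or x = 5
  - y > -5: bounds one variable relative to a constant

Split on the disjunction (y = 1 OR x = 5):
  • If y = 1: the equation forces x = -3, giving (y, x) = (1, -3), which violates x > y.
  • If x = 5: the equation forces y = -11, which contradicts the bound y ≥ -4.
Both branches are infeasible, so the system has no integer solution.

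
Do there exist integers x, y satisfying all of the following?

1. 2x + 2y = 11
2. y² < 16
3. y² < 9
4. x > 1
No

Even the single constraint (2x + 2y = 11) is infeasible over the integers.

  - 2x + 2y = 11: every term on the left is divisible by 2, so the LHS ≡ 0 (mod 2), but the RHS 11 is not — no integer solution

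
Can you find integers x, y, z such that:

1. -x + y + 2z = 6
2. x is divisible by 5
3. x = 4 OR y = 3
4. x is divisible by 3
Yes

Take x = -15, y = 3, z = -6. Substituting into each constraint:
  (1) 15 + 3 + 2(-6) = 6 ✓
  (2) -15 = 5 × -3, remainder 0 ✓
  (3) y = 3, target 3 ✓ (second branch holds)
  (4) -15 = 3 × -5, remainder 0 ✓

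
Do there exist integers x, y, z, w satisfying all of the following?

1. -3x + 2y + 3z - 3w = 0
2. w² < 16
Yes

Take x = 0, y = 0, z = 0, w = 0. Substituting into each constraint:
  (1) -3(0) + 2(0) + 3(0) - 3(0) = 0 ✓
  (2) w² = (0)² = 0, and 0 < 16 ✓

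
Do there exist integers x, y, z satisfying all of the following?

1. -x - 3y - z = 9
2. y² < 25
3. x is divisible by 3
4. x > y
Yes

Take x = 0, y = -1, z = -6. Substituting into each constraint:
  (1) 0 - 3(-1) + 6 = 9 ✓
  (2) y² = (-1)² = 1, and 1 < 25 ✓
  (3) 0 = 3 × 0, remainder 0 ✓
  (4) 0 > -1 ✓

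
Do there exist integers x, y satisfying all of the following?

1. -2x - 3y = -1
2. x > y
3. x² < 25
Yes

Take x = 2, y = -1. Substituting into each constraint:
  (1) -2(2) - 3(-1) = -1 ✓
  (2) 2 > -1 ✓
  (3) x² = (2)² = 4, and 4 < 25 ✓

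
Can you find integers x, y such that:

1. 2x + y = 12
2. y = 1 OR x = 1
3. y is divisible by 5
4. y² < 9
No

A contradictory subset is {2x + y = 12, y = 1 OR x = 1, y² < 9}. No integer assignment can satisfy these jointly:

  - 2x + y = 12: is a linear equation tying the variables together
  - y = 1 OR x = 1: forces a choice: either y = 1 or x = 1
  - y² < 9: restricts y to |y| ≤ 2

Split on the disjunction (y = 1 OR x = 1):
  • If y = 1: with y = 1, every remaining term of the linear equation is divisible by 2, so the left side is ≡ 0 (mod 2); but the right side 11 ≡ 1 (mod 2). No integers can satisfy it.
  • If x = 1: the equation forces y = 10, but y² < 9 requires |y| ≤ 2.
Both branches are infeasible, so the system has no integer solution.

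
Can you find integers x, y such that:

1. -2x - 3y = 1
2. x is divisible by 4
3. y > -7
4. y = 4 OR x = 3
No

A contradictory subset is {-2x - 3y = 1, y = 4 OR x = 3}. No integer assignment can satisfy these jointly:

  - -2x - 3y = 1: is a linear equation tying the variables together
  - y = 4 OR x = 3: forces a choice: either y = 4 or x = 3

Split on the disjunction (y = 4 OR x = 3):
  • If y = 4: with y = 4, every remaining term of the linear equation is divisible by 2, so the left side is ≡ 0 (mod 2); but the right side 13 ≡ 1 (mod 2). No integers can satisfy it.
  • If x = 3: with x = 3, every remaining term of the linear equation is divisible by 3, so the left side is ≡ 0 (mod 3); but the right side 7 ≡ 1 (mod 3). No integers can satisfy it.
Both branches are infeasible, so the system has no integer solution.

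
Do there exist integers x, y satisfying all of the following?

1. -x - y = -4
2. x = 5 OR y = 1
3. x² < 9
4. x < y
No

A contradictory subset is {-x - y = -4, x = 5 OR y = 1, x < y}. No integer assignment can satisfy these jointly:

  - -x - y = -4: is a linear equation tying the variables together
  - x = 5 OR y = 1: forces a choice: either x = 5 or y = 1
  - x < y: bounds one variable relative to another variable

Split on the disjunction (x = 5 OR y = 1):
  • If x = 5: the equation forces y = -1, giving (x, y) = (5, -1), which violates y > x.
  • If y = 1: the equation forces x = 3, giving (y, x) = (1, 3), which violates y > x.
Both branches are infeasible, so the system has no integer solution.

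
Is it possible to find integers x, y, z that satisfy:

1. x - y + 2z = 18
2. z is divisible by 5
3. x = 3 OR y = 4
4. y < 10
Yes

Take x = 22, y = 4, z = 0. Substituting into each constraint:
  (1) 22 + (-4) + 2(0) = 18 ✓
  (2) 0 = 5 × 0, remainder 0 ✓
  (3) y = 4, target 4 ✓ (second branch holds)
  (4) 4 < 10 ✓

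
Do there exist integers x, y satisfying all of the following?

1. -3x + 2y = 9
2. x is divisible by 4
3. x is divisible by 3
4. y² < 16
No

A contradictory subset is {-3x + 2y = 9, x is divisible by 4}. No integer assignment can satisfy these jointly:

  - -3x + 2y = 9: is a linear equation tying the variables together
  - x is divisible by 4: restricts x to multiples of 4

Modular obstruction: writing x = 4x', every remaining term of the linear equation is divisible by 2, so the left side is ≡ 0 (mod 2); but the right side 9 ≡ 1 (mod 2). No integers can satisfy it.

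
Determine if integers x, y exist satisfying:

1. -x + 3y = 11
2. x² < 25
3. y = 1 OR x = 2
No

The full constraint system is jointly infeasible over the integers. Each constraint and what it forces:

  - -x + 3y = 11: is a linear equation tying the variables together
  - x² < 25: restricts x to |x| ≤ 4
  - y = 1 OR x = 2: forces a choice: either y = 1 or x = 2

Split on the disjunction (y = 1 OR x = 2):
  • If y = 1: the equation forces x = -8, but x² < 25 requires |x| ≤ 4.
  • If x = 2: with x = 2, every remaining term of the linear equation is divisible by 3, so the left side is ≡ 0 (mod 3); but the right side 13 ≡ 1 (mod 3). No integers can satisfy it.
Both branches are infeasible, so the system has no integer solution.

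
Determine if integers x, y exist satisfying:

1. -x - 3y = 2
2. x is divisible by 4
Yes

Take x = -8, y = 2. Substituting into each constraint:
  (1) 8 - 3(2) = 2 ✓
  (2) -8 = 4 × -2, remainder 0 ✓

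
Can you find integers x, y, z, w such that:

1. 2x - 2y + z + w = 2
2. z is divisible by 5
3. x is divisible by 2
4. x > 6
Yes

Take x = 8, y = 7, z = 0, w = 0. Substituting into each constraint:
  (1) 2(8) - 2(7) + 0 + 0 = 2 ✓
  (2) 0 = 5 × 0, remainder 0 ✓
  (3) 8 = 2 × 4, remainder 0 ✓
  (4) 8 > 6 ✓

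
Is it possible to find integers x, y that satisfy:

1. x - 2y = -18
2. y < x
Yes

Take x = 20, y = 19. Substituting into each constraint:
  (1) 20 - 2(19) = -18 ✓
  (2) 19 < 20 ✓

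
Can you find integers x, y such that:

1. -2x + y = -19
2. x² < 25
Yes

Take x = 0, y = -19. Substituting into each constraint:
  (1) -2(0) + (-19) = -19 ✓
  (2) x² = (0)² = 0, and 0 < 25 ✓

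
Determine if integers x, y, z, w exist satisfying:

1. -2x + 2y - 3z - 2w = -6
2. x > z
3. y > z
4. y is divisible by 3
Yes

Take x = -1, y = 0, z = -2, w = 7. Substituting into each constraint:
  (1) -2(-1) + 2(0) - 3(-2) - 2(7) = -6 ✓
  (2) -1 > -2 ✓
  (3) 0 > -2 ✓
  (4) 0 = 3 × 0, remainder 0 ✓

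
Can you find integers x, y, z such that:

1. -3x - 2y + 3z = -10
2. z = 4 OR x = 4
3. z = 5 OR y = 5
Yes

Take x = 4, y = 5, z = 4. Substituting into each constraint:
  (1) -3(4) - 2(5) + 3(4) = -10 ✓
  (2) z = 4, target 4 ✓ (first branch holds)
  (3) y = 5, target 5 ✓ (second branch holds)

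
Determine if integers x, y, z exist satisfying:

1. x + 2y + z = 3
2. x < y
Yes

Take x = -1, y = 0, z = 4. Substituting into each constraint:
  (1) (-1) + 2(0) + 4 = 3 ✓
  (2) -1 < 0 ✓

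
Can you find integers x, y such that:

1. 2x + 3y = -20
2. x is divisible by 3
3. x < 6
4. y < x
No

A contradictory subset is {2x + 3y = -20, x is divisible by 3}. No integer assignment can satisfy these jointly:

  - 2x + 3y = -20: is a linear equation tying the variables together
  - x is divisible by 3: restricts x to multiples of 3

Modular obstruction: writing x = 3x', every remaining term of the linear equation is divisible by 3, so the left side is ≡ 0 (mod 3); but the right side -20 ≡ 1 (mod 3). No integers can satisfy it.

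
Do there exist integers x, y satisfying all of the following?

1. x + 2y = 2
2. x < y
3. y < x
No

A contradictory subset is {x < y, y < x}. No integer assignment can satisfy these jointly:

  - x < y: bounds one variable relative to another variable
  - y < x: bounds one variable relative to another variable

Direct contradiction: y > x and x > y cannot both hold.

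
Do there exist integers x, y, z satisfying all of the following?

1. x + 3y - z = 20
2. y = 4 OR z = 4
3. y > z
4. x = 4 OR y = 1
Yes

Take x = 4, y = 4, z = -4. Substituting into each constraint:
  (1) 4 + 3(4) + 4 = 20 ✓
  (2) y = 4, target 4 ✓ (first branch holds)
  (3) 4 > -4 ✓
  (4) x = 4, target 4 ✓ (first branch holds)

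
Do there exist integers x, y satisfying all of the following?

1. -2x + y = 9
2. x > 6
Yes

Take x = 7, y = 23. Substituting into each constraint:
  (1) -2(7) + 23 = 9 ✓
  (2) 7 > 6 ✓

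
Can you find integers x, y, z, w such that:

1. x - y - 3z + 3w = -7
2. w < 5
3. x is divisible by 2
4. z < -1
Yes

Take x = 0, y = 1, z = -2, w = -4. Substituting into each constraint:
  (1) 0 + (-1) - 3(-2) + 3(-4) = -7 ✓
  (2) -4 < 5 ✓
  (3) 0 = 2 × 0, remainder 0 ✓
  (4) -2 < -1 ✓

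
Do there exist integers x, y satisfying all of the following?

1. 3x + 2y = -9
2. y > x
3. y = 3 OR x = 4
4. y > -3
Yes

Take x = -5, y = 3. Substituting into each constraint:
  (1) 3(-5) + 2(3) = -9 ✓
  (2) 3 > -5 ✓
  (3) y = 3, target 3 ✓ (first branch holds)
  (4) 3 > -3 ✓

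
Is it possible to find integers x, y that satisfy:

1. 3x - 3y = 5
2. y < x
No

Even the single constraint (3x - 3y = 5) is infeasible over the integers.

  - 3x - 3y = 5: every term on the left is divisible by 3, so the LHS ≡ 0 (mod 3), but the RHS 5 is not — no integer solution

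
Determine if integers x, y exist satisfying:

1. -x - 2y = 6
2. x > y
Yes

Take x = 0, y = -3. Substituting into each constraint:
  (1) 0 - 2(-3) = 6 ✓
  (2) 0 > -3 ✓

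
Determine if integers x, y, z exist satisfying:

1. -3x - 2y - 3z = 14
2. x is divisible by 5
Yes

Take x = 0, y = 2, z = -6. Substituting into each constraint:
  (1) -3(0) - 2(2) - 3(-6) = 14 ✓
  (2) 0 = 5 × 0, remainder 0 ✓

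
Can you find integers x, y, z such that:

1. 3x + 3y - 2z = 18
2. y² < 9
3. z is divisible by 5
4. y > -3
Yes

Take x = 6, y = 0, z = 0. Substituting into each constraint:
  (1) 3(6) + 3(0) - 2(0) = 18 ✓
  (2) y² = (0)² = 0, and 0 < 9 ✓
  (3) 0 = 5 × 0, remainder 0 ✓
  (4) 0 > -3 ✓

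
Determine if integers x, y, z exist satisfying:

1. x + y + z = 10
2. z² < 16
Yes

Take x = 0, y = 10, z = 0. Substituting into each constraint:
  (1) 0 + 10 + 0 = 10 ✓
  (2) z² = (0)² = 0, and 0 < 16 ✓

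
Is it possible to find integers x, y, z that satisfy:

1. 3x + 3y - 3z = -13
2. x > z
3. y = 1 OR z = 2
No

Even the single constraint (3x + 3y - 3z = -13) is infeasible over the integers.

  - 3x + 3y - 3z = -13: every term on the left is divisible by 3, so the LHS ≡ 0 (mod 3), but the RHS -13 is not — no integer solution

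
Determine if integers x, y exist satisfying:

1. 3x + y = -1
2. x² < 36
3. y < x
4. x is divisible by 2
Yes

Take x = 0, y = -1. Substituting into each constraint:
  (1) 3(0) + (-1) = -1 ✓
  (2) x² = (0)² = 0, and 0 < 36 ✓
  (3) -1 < 0 ✓
  (4) 0 = 2 × 0, remainder 0 ✓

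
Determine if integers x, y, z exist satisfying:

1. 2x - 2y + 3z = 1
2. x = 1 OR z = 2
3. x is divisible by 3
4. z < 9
No

A contradictory subset is {2x - 2y + 3z = 1, x = 1 OR z = 2, x is divisible by 3}. No integer assignment can satisfy these jointly:

  - 2x - 2y + 3z = 1: is a linear equation tying the variables together
  - x = 1 OR z = 2: forces a choice: either x = 1 or z = 2
  - x is divisible by 3: restricts x to multiples of 3

Split on the disjunction (x = 1 OR z = 2):
  • If x = 1: this contradicts the divisibility constraint — 1 is not a multiple of 3.
  • If z = 2: with z = 2, writing x = 3x', every remaining term of the linear equation is divisible by 2, so the left side is ≡ 0 (mod 2); but the right side -5 ≡ 1 (mod 2). No integers can satisfy it.
Both branches are infeasible, so the system has no integer solution.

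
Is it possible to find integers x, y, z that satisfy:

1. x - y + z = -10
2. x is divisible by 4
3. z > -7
Yes

Take x = 0, y = 10, z = 0. Substituting into each constraint:
  (1) 0 + (-10) + 0 = -10 ✓
  (2) 0 = 4 × 0, remainder 0 ✓
  (3) 0 > -7 ✓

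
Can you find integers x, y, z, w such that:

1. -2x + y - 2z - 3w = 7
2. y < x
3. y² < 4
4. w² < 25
Yes

Take x = 1, y = 0, z = 0, w = -3. Substituting into each constraint:
  (1) -2(1) + 0 - 2(0) - 3(-3) = 7 ✓
  (2) 0 < 1 ✓
  (3) y² = (0)² = 0, and 0 < 4 ✓
  (4) w² = (-3)² = 9, and 9 < 25 ✓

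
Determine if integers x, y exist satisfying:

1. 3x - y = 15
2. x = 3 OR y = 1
Yes

Take x = 3, y = -6. Substituting into each constraint:
  (1) 3(3) + 6 = 15 ✓
  (2) x = 3, target 3 ✓ (first branch holds)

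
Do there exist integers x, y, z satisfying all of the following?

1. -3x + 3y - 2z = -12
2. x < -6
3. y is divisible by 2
Yes

Take x = -8, y = 0, z = 18. Substituting into each constraint:
  (1) -3(-8) + 3(0) - 2(18) = -12 ✓
  (2) -8 < -6 ✓
  (3) 0 = 2 × 0, remainder 0 ✓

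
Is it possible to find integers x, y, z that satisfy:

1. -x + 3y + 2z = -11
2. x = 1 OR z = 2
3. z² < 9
Yes

Take x = 1, y = -4, z = 1. Substituting into each constraint:
  (1) (-1) + 3(-4) + 2(1) = -11 ✓
  (2) x = 1, target 1 ✓ (first branch holds)
  (3) z² = (1)² = 1, and 1 < 9 ✓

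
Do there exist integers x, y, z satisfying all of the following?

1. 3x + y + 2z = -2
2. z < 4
Yes

Take x = 0, y = -2, z = 0. Substituting into each constraint:
  (1) 3(0) + (-2) + 2(0) = -2 ✓
  (2) 0 < 4 ✓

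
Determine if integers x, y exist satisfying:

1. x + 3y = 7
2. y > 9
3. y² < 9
No

A contradictory subset is {y > 9, y² < 9}. No integer assignment can satisfy these jointly:

  - y > 9: bounds one variable relative to a constant
  - y² < 9: restricts y to |y| ≤ 2

Direct contradiction: the bounds on y require y ≥ 10 and y ≤ 2 simultaneously, which is empty.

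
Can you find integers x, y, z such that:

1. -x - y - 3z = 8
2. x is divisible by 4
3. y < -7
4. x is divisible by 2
Yes

Take x = 0, y = -8, z = 0. Substituting into each constraint:
  (1) 0 + 8 - 3(0) = 8 ✓
  (2) 0 = 4 × 0, remainder 0 ✓
  (3) -8 < -7 ✓
  (4) 0 = 2 × 0, remainder 0 ✓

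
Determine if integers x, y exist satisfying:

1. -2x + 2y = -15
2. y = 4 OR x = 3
No

Even the single constraint (-2x + 2y = -15) is infeasible over the integers.

  - -2x + 2y = -15: every term on the left is divisible by 2, so the LHS ≡ 0 (mod 2), but the RHS -15 is not — no integer solution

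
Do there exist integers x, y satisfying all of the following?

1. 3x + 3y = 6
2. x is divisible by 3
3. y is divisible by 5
Yes

Take x = -3, y = 5. Substituting into each constraint:
  (1) 3(-3) + 3(5) = 6 ✓
  (2) -3 = 3 × -1, remainder 0 ✓
  (3) 5 = 5 × 1, remainder 0 ✓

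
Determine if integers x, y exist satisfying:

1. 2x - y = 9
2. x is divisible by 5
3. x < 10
Yes

Take x = 0, y = -9. Substituting into each constraint:
  (1) 2(0) + 9 = 9 ✓
  (2) 0 = 5 × 0, remainder 0 ✓
  (3) 0 < 10 ✓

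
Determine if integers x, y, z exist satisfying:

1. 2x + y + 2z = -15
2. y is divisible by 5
Yes

Take x = 1, y = -5, z = -6. Substituting into each constraint:
  (1) 2(1) + (-5) + 2(-6) = -15 ✓
  (2) -5 = 5 × -1, remainder 0 ✓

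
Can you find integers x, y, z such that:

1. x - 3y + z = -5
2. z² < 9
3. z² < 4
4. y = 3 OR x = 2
Yes

Take x = 2, y = 2, z = -1. Substituting into each constraint:
  (1) 2 - 3(2) + (-1) = -5 ✓
  (2) z² = (-1)² = 1, and 1 < 9 ✓
  (3) z² = (-1)² = 1, and 1 < 4 ✓
  (4) x = 2, target 2 ✓ (second branch holds)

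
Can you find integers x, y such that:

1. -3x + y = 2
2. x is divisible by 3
Yes

Take x = 0, y = 2. Substituting into each constraint:
  (1) -3(0) + 2 = 2 ✓
  (2) 0 = 3 × 0, remainder 0 ✓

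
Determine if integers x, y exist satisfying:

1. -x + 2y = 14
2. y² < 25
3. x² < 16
No

The full constraint system is jointly infeasible over the integers. Each constraint and what it forces:

  - -x + 2y = 14: is a linear equation tying the variables together
  - y² < 25: restricts y to |y| ≤ 4
  - x² < 16: restricts x to |x| ≤ 3

Range argument: with x ∈ [-3, 3], y ∈ [-4, 4], the left side of the equation is at most 11, but the right side is 14 > 11. No integer solution exists.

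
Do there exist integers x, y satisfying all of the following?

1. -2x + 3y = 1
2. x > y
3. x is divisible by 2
Yes

Take x = 4, y = 3. Substituting into each constraint:
  (1) -2(4) + 3(3) = 1 ✓
  (2) 4 > 3 ✓
  (3) 4 = 2 × 2, remainder 0 ✓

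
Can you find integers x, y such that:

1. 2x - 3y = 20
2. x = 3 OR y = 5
No

The full constraint system is jointly infeasible over the integers. Each constraint and what it forces:

  - 2x - 3y = 20: is a linear equation tying the variables together
  - x = 3 OR y = 5: forces a choice: either x = 3 or y = 5

Split on the disjunction (x = 3 OR y = 5):
  • If x = 3: with x = 3, every remaining term of the linear equation is divisible by 3, so the left side is ≡ 0 (mod 3); but the right side 14 ≡ 2 (mod 3). No integers can satisfy it.
  • If y = 5: with y = 5, every remaining term of the linear equation is divisible by 2, so the left side is ≡ 0 (mod 2); but the right side 35 ≡ 1 (mod 2). No integers can satisfy it.
Both branches are infeasible, so the system has no integer solution.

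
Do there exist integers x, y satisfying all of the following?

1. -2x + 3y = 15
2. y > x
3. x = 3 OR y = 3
Yes

Take x = -3, y = 3. Substituting into each constraint:
  (1) -2(-3) + 3(3) = 15 ✓
  (2) 3 > -3 ✓
  (3) y = 3, target 3 ✓ (second branch holds)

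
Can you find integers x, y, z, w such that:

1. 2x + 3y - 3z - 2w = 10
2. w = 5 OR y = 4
Yes

Take x = 5, y = 4, z = 0, w = 6. Substituting into each constraint:
  (1) 2(5) + 3(4) - 3(0) - 2(6) = 10 ✓
  (2) y = 4, target 4 ✓ (second branch holds)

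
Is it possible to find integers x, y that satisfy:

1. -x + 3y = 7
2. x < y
Yes

Take x = 2, y = 3. Substituting into each constraint:
  (1) (-2) + 3(3) = 7 ✓
  (2) 2 < 3 ✓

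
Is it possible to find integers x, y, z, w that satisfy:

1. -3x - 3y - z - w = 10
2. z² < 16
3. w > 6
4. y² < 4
Yes

Take x = -6, y = 0, z = 0, w = 8. Substituting into each constraint:
  (1) -3(-6) - 3(0) + 0 + (-8) = 10 ✓
  (2) z² = (0)² = 0, and 0 < 16 ✓
  (3) 8 > 6 ✓
  (4) y² = (0)² = 0, and 0 < 4 ✓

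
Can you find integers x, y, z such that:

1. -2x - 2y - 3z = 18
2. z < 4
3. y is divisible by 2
Yes

Take x = -9, y = 0, z = 0. Substituting into each constraint:
  (1) -2(-9) - 2(0) - 3(0) = 18 ✓
  (2) 0 < 4 ✓
  (3) 0 = 2 × 0, remainder 0 ✓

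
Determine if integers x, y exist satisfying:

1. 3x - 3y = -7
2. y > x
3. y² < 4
No

Even the single constraint (3x - 3y = -7) is infeasible over the integers.

  - 3x - 3y = -7: every term on the left is divisible by 3, so the LHS ≡ 0 (mod 3), but the RHS -7 is not — no integer solution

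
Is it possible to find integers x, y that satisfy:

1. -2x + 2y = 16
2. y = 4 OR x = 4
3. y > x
Yes

Take x = -4, y = 4. Substituting into each constraint:
  (1) -2(-4) + 2(4) = 16 ✓
  (2) y = 4, target 4 ✓ (first branch holds)
  (3) 4 > -4 ✓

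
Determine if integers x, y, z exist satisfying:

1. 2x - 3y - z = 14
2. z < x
Yes

Take x = 1, y = -4, z = 0. Substituting into each constraint:
  (1) 2(1) - 3(-4) + 0 = 14 ✓
  (2) 0 < 1 ✓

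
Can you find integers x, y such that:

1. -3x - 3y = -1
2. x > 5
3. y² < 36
No

Even the single constraint (-3x - 3y = -1) is infeasible over the integers.

  - -3x - 3y = -1: every term on the left is divisible by 3, so the LHS ≡ 0 (mod 3), but the RHS -1 is not — no integer solution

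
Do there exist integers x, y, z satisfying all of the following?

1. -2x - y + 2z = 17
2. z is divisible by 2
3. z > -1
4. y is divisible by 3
Yes

Take x = -10, y = 3, z = 0. Substituting into each constraint:
  (1) -2(-10) + (-3) + 2(0) = 17 ✓
  (2) 0 = 2 × 0, remainder 0 ✓
  (3) 0 > -1 ✓
  (4) 3 = 3 × 1, remainder 0 ✓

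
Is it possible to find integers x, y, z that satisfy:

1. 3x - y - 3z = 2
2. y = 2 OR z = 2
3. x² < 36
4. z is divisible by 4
No

A contradictory subset is {3x - y - 3z = 2, y = 2 OR z = 2, z is divisible by 4}. No integer assignment can satisfy these jointly:

  - 3x - y - 3z = 2: is a linear equation tying the variables together
  - y = 2 OR z = 2: forces a choice: either y = 2 or z = 2
  - z is divisible by 4: restricts z to multiples of 4

Split on the disjunction (y = 2 OR z = 2):
  • If y = 2: with y = 2, writing z = 4z', every remaining term of the linear equation is divisible by 3, so the left side is ≡ 0 (mod 3); but the right side 4 ≡ 1 (mod 3). No integers can satisfy it.
  • If z = 2: this contradicts the divisibility constraint — 2 is not a multiple of 4.
Both branches are infeasible, so the system has no integer solution.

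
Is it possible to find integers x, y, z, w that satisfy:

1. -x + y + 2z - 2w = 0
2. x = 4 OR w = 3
Yes

Take x = 4, y = 0, z = 2, w = 0. Substituting into each constraint:
  (1) (-4) + 0 + 2(2) - 2(0) = 0 ✓
  (2) x = 4, target 4 ✓ (first branch holds)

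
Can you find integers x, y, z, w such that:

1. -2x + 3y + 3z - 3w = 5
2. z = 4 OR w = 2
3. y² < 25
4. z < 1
Yes

Take x = -7, y = 0, z = -1, w = 2. Substituting into each constraint:
  (1) -2(-7) + 3(0) + 3(-1) - 3(2) = 5 ✓
  (2) w = 2, target 2 ✓ (second branch holds)
  (3) y² = (0)² = 0, and 0 < 25 ✓
  (4) -1 < 1 ✓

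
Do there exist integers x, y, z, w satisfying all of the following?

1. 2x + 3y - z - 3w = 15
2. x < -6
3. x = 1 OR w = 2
Yes

Take x = -7, y = 0, z = -35, w = 2. Substituting into each constraint:
  (1) 2(-7) + 3(0) + 35 - 3(2) = 15 ✓
  (2) -7 < -6 ✓
  (3) w = 2, target 2 ✓ (second branch holds)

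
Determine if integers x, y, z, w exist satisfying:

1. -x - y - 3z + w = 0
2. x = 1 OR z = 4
Yes

Take x = 1, y = 0, z = 0, w = 1. Substituting into each constraint:
  (1) (-1) + 0 - 3(0) + 1 = 0 ✓
  (2) x = 1, target 1 ✓ (first branch holds)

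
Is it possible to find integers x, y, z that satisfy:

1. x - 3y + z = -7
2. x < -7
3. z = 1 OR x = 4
Yes

Take x = -8, y = 0, z = 1. Substituting into each constraint:
  (1) (-8) - 3(0) + 1 = -7 ✓
  (2) -8 < -7 ✓
  (3) z = 1, target 1 ✓ (first branch holds)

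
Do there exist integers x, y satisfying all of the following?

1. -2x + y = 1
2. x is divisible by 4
Yes

Take x = 0, y = 1. Substituting into each constraint:
  (1) -2(0) + 1 = 1 ✓
  (2) 0 = 4 × 0, remainder 0 ✓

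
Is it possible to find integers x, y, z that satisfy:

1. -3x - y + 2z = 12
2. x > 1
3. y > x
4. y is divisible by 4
Yes

Take x = 2, y = 4, z = 11. Substituting into each constraint:
  (1) -3(2) + (-4) + 2(11) = 12 ✓
  (2) 2 > 1 ✓
  (3) 4 > 2 ✓
  (4) 4 = 4 × 1, remainder 0 ✓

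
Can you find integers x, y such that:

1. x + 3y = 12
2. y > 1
Yes

Take x = 6, y = 2. Substituting into each constraint:
  (1) 6 + 3(2) = 12 ✓
  (2) 2 > 1 ✓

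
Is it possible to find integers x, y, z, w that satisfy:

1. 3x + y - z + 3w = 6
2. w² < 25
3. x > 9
Yes

Take x = 10, y = -24, z = 0, w = 0. Substituting into each constraint:
  (1) 3(10) + (-24) + 0 + 3(0) = 6 ✓
  (2) w² = (0)² = 0, and 0 < 25 ✓
  (3) 10 > 9 ✓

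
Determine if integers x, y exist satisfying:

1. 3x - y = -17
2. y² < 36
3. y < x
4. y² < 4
No

A contradictory subset is {3x - y = -17, y < x, y² < 4}. No integer assignment can satisfy these jointly:

  - 3x - y = -17: is a linear equation tying the variables together
  - y < x: bounds one variable relative to another variable
  - y² < 4: restricts y to |y| ≤ 1

Propagating the comparison: x > y and y ≥ -1 give x ≥ 0. Range argument: with x ∈ [0, ∞], y ∈ [-1, 1], the left side of the equation is at least -1, but the right side is -17 < -1. No integer solution exists.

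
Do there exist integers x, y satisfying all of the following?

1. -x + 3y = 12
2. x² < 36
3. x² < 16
Yes

Take x = 0, y = 4. Substituting into each constraint:
  (1) 0 + 3(4) = 12 ✓
  (2) x² = (0)² = 0, and 0 < 36 ✓
  (3) x² = (0)² = 0, and 0 < 16 ✓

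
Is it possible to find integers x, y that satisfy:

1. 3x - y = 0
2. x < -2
Yes

Take x = -3, y = -9. Substituting into each constraint:
  (1) 3(-3) + 9 = 0 ✓
  (2) -3 < -2 ✓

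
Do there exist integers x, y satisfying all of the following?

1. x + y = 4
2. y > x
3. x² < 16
Yes

Take x = 1, y = 3. Substituting into each constraint:
  (1) 1 + 3 = 4 ✓
  (2) 3 > 1 ✓
  (3) x² = (1)² = 1, and 1 < 16 ✓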